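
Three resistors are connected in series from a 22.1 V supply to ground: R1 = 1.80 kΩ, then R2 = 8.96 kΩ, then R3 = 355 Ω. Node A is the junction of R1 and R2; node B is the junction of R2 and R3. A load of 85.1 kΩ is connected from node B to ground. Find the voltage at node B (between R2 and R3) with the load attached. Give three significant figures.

V ≈ 0.703 V

At node B, R3 is in parallel with the load: R3‖R_L = 353.5 Ω.
Below node A the resistance is R2 + (R3‖R_L) = 9314 Ω, so V_A = 22.1 × 9314/11110 = 18.52 V.
Then V_B = V_A × (R3‖R_L)/(R2 + R3‖R_L) = 18.52 × 353.5/9314 = 0.703 V.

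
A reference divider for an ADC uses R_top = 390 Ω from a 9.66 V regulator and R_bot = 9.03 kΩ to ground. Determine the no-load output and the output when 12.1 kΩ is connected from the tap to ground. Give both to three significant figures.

Unloaded: 9.26 V; loaded: 8.98 V

Open-circuit: V = 9.66 × 9030/(390 + 9030) = 9.26 V.
With the load, R_bot becomes R_bot‖R_L = 5171 Ω, so V = 9.66 × 5171/5561 = 8.98 V.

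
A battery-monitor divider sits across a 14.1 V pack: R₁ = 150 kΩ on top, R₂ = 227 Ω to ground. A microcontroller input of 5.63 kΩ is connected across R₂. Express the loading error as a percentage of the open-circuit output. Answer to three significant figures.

The divider's output (Thévenin) resistance is R₁‖R₂ = 226.7 Ω.
Fractional drop under load = R_th/(R_th + R_L) = 226.7 / (226.7 + 5630) = 0.03870.
So the output falls by 3.87 %.

3.87 %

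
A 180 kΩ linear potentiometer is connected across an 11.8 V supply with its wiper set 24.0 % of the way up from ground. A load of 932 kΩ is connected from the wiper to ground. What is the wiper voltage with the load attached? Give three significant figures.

The wiper splits the pot into (1−α)R = 136.8 kΩ above and αR = 43.20 kΩ below.
Lower section ‖ load = 41.29 kΩ.
V_wiper = 11.8 × 41.29/(136.8 + 41.29) = 2.74 V.

V ≈ 2.74 V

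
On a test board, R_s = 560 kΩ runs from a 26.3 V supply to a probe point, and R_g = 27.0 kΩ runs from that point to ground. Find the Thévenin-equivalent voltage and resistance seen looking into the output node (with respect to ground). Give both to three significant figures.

V_th is the open-circuit tap voltage: 26.3 × 27.0/(560 + 27.0) = 1.21 V.
With the supply zeroed, R_s and R_g appear in parallel from the tap: R_th = R_s‖R_g = (560 × 27.0)/587.0 = 25.8 kΩ.

V_th = 1.21 V, R_th = 25.8 kΩ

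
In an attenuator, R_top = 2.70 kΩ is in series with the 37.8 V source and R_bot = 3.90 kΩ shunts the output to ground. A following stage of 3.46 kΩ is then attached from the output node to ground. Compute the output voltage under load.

V_out ≈ 15.3 V

The load sits in parallel with R_bot: R_bot‖R_L = (3.90 × 3.46) / (3.90 + 3.46) = 1.833 kΩ.
V_out = 37.8 × 1.833 / (2.70 + 1.833) = 37.8 × 1.833/4.533 = 15.3 V.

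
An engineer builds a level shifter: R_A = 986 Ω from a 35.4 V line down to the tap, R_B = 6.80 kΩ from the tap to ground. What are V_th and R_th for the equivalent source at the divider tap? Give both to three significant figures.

V_th is the open-circuit tap voltage: 35.4 × 6800/(986 + 6800) = 30.9 V.
With the supply zeroed, R_A and R_B appear in parallel from the tap: R_th = R_A‖R_B = (986 × 6800)/7786 = 861 Ω.

V_th = 30.9 V, R_th = 861 Ω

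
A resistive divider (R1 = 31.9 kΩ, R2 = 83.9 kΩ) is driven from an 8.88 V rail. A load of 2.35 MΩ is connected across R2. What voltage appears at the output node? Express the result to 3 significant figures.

The load sits in parallel with R2: R2‖R_L = (83.9 × 2350) / (83.9 + 2350) = 81.01 kΩ.
V_out = 8.88 × 81.01 / (31.9 + 81.01) = 8.88 × 81.01/112.9 = 6.37 V.

V_out ≈ 6.37 V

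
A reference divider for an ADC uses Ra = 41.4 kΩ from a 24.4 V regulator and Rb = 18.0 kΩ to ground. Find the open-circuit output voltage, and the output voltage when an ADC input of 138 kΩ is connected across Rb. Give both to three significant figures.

Unloaded: 7.39 V; loaded: 6.78 V

Open-circuit: V = 24.4 × 18.0/(41.4 + 18.0) = 7.39 V.
With the load, Rb becomes Rb‖R_L = 15.92 kΩ, so V = 24.4 × 15.92/57.32 = 6.78 V.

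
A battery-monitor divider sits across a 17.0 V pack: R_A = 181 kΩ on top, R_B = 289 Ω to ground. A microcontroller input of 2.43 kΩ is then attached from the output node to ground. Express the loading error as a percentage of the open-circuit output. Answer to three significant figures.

The divider's output (Thévenin) resistance is R_A‖R_B = 288.5 Ω.
Fractional drop under load = R_th/(R_th + R_L) = 288.5 / (288.5 + 2430) = 0.1061.
So the output falls by 10.6 %.

10.6 %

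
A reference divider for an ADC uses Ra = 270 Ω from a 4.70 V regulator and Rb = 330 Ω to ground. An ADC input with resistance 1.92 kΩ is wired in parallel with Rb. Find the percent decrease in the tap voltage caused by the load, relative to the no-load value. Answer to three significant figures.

The divider's output (Thévenin) resistance is Ra‖Rb = 148.5 Ω.
Fractional drop under load = R_th/(R_th + R_L) = 148.5 / (148.5 + 1920) = 0.07179.
So the output falls by 7.18 %.

7.18 %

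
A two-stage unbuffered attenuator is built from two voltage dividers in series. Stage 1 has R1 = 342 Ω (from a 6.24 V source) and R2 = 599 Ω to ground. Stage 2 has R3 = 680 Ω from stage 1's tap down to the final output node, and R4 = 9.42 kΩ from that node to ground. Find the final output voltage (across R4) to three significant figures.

Stage 2 presents R3+R4 = 10100 Ω as a load on stage 1's tap.
Stage 1's lower leg becomes R2‖(R3+R4) = 565.5 Ω, so V_mid = 6.24 × 565.5/907.5 = 3.888 V.
Stage 2 is itself unloaded: V_out = V_mid × R4/(R3+R4) = 3.888 × 9420/10100 = 3.63 V.

V_out ≈ 3.63 V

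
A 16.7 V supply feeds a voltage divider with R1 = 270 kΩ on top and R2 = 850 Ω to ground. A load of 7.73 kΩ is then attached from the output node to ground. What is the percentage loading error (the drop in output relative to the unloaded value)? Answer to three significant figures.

Unloaded V = 16.7 × 850/270800 = 0.052409 V.
Loaded: R2‖R_L = 765.8 Ω, giving V = 16.7 × 765.8/270800 = 0.047232 V.
Drop = (0.052409 − 0.047232) / 0.052409 = 9.88 %.

9.88 %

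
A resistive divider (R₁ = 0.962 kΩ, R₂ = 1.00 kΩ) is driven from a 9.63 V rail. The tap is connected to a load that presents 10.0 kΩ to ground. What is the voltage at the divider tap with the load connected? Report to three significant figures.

V_out ≈ 4.68 V

The load sits in parallel with R₂: R₂‖R_L = (1000 × 10000) / (1000 + 10000) = 909.1 Ω.
V_out = 9.63 × 909.1 / (962 + 909.1) = 9.63 × 909.1/1871 = 4.68 V.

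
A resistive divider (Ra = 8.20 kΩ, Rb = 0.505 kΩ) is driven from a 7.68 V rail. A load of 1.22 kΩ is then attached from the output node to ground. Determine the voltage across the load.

The load sits in parallel with Rb: Rb‖R_L = (505 × 1220) / (505 + 1220) = 357.2 Ω.
V_out = 7.68 × 357.2 / (8200 + 357.2) = 7.68 × 357.2/8557 = 0.321 V.
(Unloaded it would have been 0.446 V.)

V_out ≈ 0.321 V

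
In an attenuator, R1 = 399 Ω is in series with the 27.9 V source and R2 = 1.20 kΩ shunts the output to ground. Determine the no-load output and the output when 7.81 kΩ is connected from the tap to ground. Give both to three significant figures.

Open-circuit: V = 27.9 × 1200/(399 + 1200) = 20.9 V.
With the load, R2 becomes R2‖R_L = 1040 Ω, so V = 27.9 × 1040/1439 = 20.2 V.

Unloaded: 20.9 V; loaded: 20.2 V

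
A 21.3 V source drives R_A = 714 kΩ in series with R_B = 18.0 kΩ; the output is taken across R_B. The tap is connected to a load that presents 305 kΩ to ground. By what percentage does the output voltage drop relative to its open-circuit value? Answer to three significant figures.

5.44 %

The divider's output (Thévenin) resistance is R_A‖R_B = 17.56 kΩ.
Fractional drop under load = R_th/(R_th + R_L) = 17.56 / (17.56 + 305) = 0.05443.
So the output falls by 5.44 %.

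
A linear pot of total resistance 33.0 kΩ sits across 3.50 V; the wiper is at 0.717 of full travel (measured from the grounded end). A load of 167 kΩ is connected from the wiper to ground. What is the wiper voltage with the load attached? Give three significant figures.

The wiper splits the pot into (1−α)R = 9.339 kΩ above and αR = 23.66 kΩ below.
Lower section ‖ load = 20.72 kΩ.
V_wiper = 3.50 × 20.72/(9.339 + 20.72) = 2.41 V.

V ≈ 2.41 V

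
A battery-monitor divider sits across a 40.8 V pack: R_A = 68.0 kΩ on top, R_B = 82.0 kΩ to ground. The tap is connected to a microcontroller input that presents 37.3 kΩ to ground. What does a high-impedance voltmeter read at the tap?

V_out ≈ 11.2 V

The load sits in parallel with R_B: R_B‖R_L = (82.0 × 37.3) / (82.0 + 37.3) = 25.64 kΩ.
V_out = 40.8 × 25.64 / (68.0 + 25.64) = 40.8 × 25.64/93.64 = 11.2 V.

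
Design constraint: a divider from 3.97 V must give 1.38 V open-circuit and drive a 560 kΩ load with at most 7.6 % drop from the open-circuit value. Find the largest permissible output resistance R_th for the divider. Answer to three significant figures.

R_th ≤ 46.1 kΩ

Loading drop = R_th/(R_th + R_L) ≤ 0.0760, so R_th ≤ R_L · ε/(1−ε) = 560 kΩ × 0.0760/0.9240 = 46.1 kΩ.
(Any R1, R2 with R2/(R1+R2) = 0.348 and R1‖R2 ≤ 46.1 kΩ will meet the spec.)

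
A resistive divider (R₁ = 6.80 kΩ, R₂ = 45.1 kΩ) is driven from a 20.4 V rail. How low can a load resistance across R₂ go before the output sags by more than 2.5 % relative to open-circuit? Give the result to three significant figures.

R_L(min) ≈ 230 kΩ

Output resistance R_th = R₁‖R₂ = (6.80 × 45.1)/51.90 = 5.909 kΩ.
The fractional drop is R_th/(R_th + R_L); requiring this ≤ 0.0250 gives R_L ≥ R_th(1/0.0250 − 1) = 5.909 × 39.00 = 230 kΩ.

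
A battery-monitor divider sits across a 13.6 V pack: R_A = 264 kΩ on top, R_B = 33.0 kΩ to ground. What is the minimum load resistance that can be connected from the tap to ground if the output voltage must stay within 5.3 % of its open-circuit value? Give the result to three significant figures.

R_L(min) ≈ 524 kΩ

Output resistance R_th = R_A‖R_B = (264 × 33.0)/297.0 = 29.33 kΩ.
The fractional drop is R_th/(R_th + R_L); requiring this ≤ 0.0530 gives R_L ≥ R_th(1/0.0530 − 1) = 29.33 × 17.87 = 524 kΩ.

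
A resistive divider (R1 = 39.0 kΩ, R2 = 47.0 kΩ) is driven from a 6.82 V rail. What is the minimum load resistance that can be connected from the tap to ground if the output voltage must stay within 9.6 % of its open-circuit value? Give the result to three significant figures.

R_L(min) ≈ 201 kΩ

Output resistance R_th = R1‖R2 = (39.0 × 47.0)/86.00 = 21.31 kΩ.
The fractional drop is R_th/(R_th + R_L); requiring this ≤ 0.0960 gives R_L ≥ R_th(1/0.0960 − 1) = 21.31 × 9.417 = 201 kΩ.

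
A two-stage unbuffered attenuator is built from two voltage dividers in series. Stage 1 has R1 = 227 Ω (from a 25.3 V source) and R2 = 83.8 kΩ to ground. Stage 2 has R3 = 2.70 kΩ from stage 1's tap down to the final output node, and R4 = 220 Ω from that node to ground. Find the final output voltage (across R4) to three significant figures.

Stage 2 presents R3+R4 = 2920 Ω as a load on stage 1's tap.
Stage 1's lower leg becomes R2‖(R3+R4) = 2822 Ω, so V_mid = 25.3 × 2822/3049 = 23.42 V.
Stage 2 is itself unloaded: V_out = V_mid × R4/(R3+R4) = 23.42 × 220/2920 = 1.76 V.

V_out ≈ 1.76 V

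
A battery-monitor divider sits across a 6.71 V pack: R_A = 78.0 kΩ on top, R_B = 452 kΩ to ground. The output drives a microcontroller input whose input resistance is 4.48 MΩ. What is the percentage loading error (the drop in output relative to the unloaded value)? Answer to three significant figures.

The divider's output (Thévenin) resistance is R_A‖R_B = 66.52 kΩ.
Fractional drop under load = R_th/(R_th + R_L) = 66.52 / (66.52 + 4480) = 0.01463.
So the output falls by 1.46 %.

1.46 %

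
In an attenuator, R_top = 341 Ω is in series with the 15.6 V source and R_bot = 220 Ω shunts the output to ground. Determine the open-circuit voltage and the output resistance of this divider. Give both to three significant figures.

V_th is the open-circuit tap voltage: 15.6 × 220/(341 + 220) = 6.12 V.
With the supply zeroed, R_top and R_bot appear in parallel from the tap: R_th = R_top‖R_bot = (341 × 220)/561.0 = 134 Ω.

V_th = 6.12 V, R_th = 134 Ω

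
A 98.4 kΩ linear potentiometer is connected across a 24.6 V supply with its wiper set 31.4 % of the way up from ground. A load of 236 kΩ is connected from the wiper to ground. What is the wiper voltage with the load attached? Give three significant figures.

V ≈ 7.09 V

The wiper splits the pot into (1−α)R = 67.50 kΩ above and αR = 30.90 kΩ below.
Lower section ‖ load = 27.32 kΩ.
V_wiper = 24.6 × 27.32/(67.50 + 27.32) = 7.09 V.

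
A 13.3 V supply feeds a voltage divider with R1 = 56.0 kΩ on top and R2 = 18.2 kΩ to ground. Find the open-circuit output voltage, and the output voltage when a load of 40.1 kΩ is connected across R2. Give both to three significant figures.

Open-circuit: V = 13.3 × 18.2/(56.0 + 18.2) = 3.26 V.
With the load, R2 becomes R2‖R_L = 12.52 kΩ, so V = 13.3 × 12.52/68.52 = 2.43 V.

Unloaded: 3.26 V; loaded: 2.43 V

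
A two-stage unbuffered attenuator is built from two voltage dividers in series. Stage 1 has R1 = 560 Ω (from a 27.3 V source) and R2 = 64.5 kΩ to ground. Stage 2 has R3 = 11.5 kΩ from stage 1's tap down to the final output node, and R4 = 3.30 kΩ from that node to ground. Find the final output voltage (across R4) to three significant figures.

Stage 2 presents R3+R4 = 14800 Ω as a load on stage 1's tap.
Stage 1's lower leg becomes R2‖(R3+R4) = 12040 Ω, so V_mid = 27.3 × 12040/12600 = 26.09 V.
Stage 2 is itself unloaded: V_out = V_mid × R4/(R3+R4) = 26.09 × 3300/14800 = 5.82 V.

V_out ≈ 5.82 V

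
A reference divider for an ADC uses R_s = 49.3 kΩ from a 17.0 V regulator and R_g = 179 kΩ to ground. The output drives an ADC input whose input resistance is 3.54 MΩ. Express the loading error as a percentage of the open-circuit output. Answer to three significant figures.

1.08 %

The divider's output (Thévenin) resistance is R_s‖R_g = 38.65 kΩ.
Fractional drop under load = R_th/(R_th + R_L) = 38.65 / (38.65 + 3540) = 0.01080.
So the output falls by 1.08 %.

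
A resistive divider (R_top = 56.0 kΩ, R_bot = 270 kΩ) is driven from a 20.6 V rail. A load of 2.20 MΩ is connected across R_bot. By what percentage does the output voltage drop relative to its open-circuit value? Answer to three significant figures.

The divider's output (Thévenin) resistance is R_top‖R_bot = 46.38 kΩ.
Fractional drop under load = R_th/(R_th + R_L) = 46.38 / (46.38 + 2200) = 0.02065.
So the output falls by 2.06 %.

2.06 %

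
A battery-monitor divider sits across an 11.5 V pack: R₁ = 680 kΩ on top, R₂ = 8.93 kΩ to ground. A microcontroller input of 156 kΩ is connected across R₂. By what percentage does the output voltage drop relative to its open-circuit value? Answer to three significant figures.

5.35 %

The divider's output (Thévenin) resistance is R₁‖R₂ = 8.814 kΩ.
Fractional drop under load = R_th/(R_th + R_L) = 8.814 / (8.814 + 156) = 0.05348.
So the output falls by 5.35 %.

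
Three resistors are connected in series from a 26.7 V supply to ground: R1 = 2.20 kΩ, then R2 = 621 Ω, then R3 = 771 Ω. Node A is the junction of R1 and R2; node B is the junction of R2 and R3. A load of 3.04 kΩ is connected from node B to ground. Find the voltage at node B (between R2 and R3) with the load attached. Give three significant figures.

At node B, R3 is in parallel with the load: R3‖R_L = 615.0 Ω.
Below node A the resistance is R2 + (R3‖R_L) = 1236 Ω, so V_A = 26.7 × 1236/3436 = 9.605 V.
Then V_B = V_A × (R3‖R_L)/(R2 + R3‖R_L) = 9.605 × 615.0/1236 = 4.78 V.

V ≈ 4.78 V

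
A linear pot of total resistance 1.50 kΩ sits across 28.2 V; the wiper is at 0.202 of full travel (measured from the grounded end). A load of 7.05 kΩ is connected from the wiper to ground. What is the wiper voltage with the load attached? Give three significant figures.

V ≈ 5.51 V

The wiper splits the pot into (1−α)R = 1197 Ω above and αR = 303.0 Ω below.
Lower section ‖ load = 290.5 Ω.
V_wiper = 28.2 × 290.5/(1197 + 290.5) = 5.51 V.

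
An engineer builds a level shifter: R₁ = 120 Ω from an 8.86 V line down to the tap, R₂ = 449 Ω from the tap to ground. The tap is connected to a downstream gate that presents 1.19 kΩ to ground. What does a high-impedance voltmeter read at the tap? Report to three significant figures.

V_out ≈ 6.48 V

The load sits in parallel with R₂: R₂‖R_L = (449 × 1190) / (449 + 1190) = 326.0 Ω.
V_out = 8.86 × 326.0 / (120 + 326.0) = 8.86 × 326.0/446.0 = 6.48 V.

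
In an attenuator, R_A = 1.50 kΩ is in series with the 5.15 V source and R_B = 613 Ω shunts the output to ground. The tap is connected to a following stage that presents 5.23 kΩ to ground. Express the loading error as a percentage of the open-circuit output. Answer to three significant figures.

The divider's output (Thévenin) resistance is R_A‖R_B = 435.2 Ω.
Fractional drop under load = R_th/(R_th + R_L) = 435.2 / (435.2 + 5230) = 0.07681.
So the output falls by 7.68 %.

7.68 %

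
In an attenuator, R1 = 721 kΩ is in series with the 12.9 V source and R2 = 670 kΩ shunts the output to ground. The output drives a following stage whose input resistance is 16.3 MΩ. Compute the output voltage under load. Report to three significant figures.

The load sits in parallel with R2: R2‖R_L = (670 × 16300) / (670 + 16300) = 643.5 kΩ.
V_out = 12.9 × 643.5 / (721 + 643.5) = 12.9 × 643.5/1365 = 6.08 V.

V_out ≈ 6.08 V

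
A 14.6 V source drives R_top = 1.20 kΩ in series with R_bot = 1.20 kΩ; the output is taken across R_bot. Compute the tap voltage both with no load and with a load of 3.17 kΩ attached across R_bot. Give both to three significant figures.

Unloaded: 7.30 V; loaded: 6.14 V

Open-circuit: V = 14.6 × 1.20/(1.20 + 1.20) = 7.30 V.
With the load, R_bot becomes R_bot‖R_L = 0.8705 kΩ, so V = 14.6 × 0.8705/2.070 = 6.14 V.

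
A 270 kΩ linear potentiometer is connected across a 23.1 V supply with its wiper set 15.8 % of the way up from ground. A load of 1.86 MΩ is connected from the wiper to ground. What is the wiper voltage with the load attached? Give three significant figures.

V ≈ 3.58 V

The wiper splits the pot into (1−α)R = 227.3 kΩ above and αR = 42.66 kΩ below.
Lower section ‖ load = 41.70 kΩ.
V_wiper = 23.1 × 41.70/(227.3 + 41.70) = 3.58 V.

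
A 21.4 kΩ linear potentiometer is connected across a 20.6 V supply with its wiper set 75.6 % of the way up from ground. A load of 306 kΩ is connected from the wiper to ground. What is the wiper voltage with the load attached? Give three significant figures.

V ≈ 15.4 V

The wiper splits the pot into (1−α)R = 5.222 kΩ above and αR = 16.18 kΩ below.
Lower section ‖ load = 15.37 kΩ.
V_wiper = 20.6 × 15.37/(5.222 + 15.37) = 15.4 V.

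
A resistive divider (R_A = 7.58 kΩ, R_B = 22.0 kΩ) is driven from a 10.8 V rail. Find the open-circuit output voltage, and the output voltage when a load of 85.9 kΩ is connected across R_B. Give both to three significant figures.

Open-circuit: V = 10.8 × 22.0/(7.58 + 22.0) = 8.03 V.
With the load, R_B becomes R_B‖R_L = 17.51 kΩ, so V = 10.8 × 17.51/25.09 = 7.54 V.

Unloaded: 8.03 V; loaded: 7.54 V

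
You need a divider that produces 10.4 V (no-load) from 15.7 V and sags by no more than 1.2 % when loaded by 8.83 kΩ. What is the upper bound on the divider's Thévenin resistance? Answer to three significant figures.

Loading drop = R_th/(R_th + R_L) ≤ 0.0120, so R_th ≤ R_L · ε/(1−ε) = 8.83 kΩ × 0.0120/0.9880 = 107 Ω.

R_th ≤ 107 Ω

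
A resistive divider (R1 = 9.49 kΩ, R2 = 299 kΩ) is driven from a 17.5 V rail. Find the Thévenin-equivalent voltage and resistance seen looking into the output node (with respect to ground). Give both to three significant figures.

V_th = 17.0 V, R_th = 9.20 kΩ

V_th is the open-circuit tap voltage: 17.5 × 299/(9.49 + 299) = 17.0 V.
With the supply zeroed, R1 and R2 appear in parallel from the tap: R_th = R1‖R2 = (9.49 × 299)/308.5 = 9.20 kΩ.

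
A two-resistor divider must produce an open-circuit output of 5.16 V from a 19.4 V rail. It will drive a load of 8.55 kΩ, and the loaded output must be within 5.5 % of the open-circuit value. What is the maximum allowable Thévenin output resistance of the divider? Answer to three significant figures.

Loading drop = R_th/(R_th + R_L) ≤ 0.0550, so R_th ≤ R_L · ε/(1−ε) = 8.55 kΩ × 0.0550/0.9450 = 498 Ω.
(Any R1, R2 with R2/(R1+R2) = 0.266 and R1‖R2 ≤ 498 Ω will meet the spec.)

R_th ≤ 498 Ω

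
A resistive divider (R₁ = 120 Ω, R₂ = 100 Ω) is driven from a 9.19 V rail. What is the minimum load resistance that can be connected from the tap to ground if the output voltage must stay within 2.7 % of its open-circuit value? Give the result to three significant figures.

Output resistance R_th = R₁‖R₂ = (120 × 100)/220.0 = 54.55 Ω.
The fractional drop is R_th/(R_th + R_L); requiring this ≤ 0.0270 gives R_L ≥ R_th(1/0.0270 − 1) = 54.55 × 36.04 = 1.97 kΩ.

R_L(min) ≈ 1.97 kΩ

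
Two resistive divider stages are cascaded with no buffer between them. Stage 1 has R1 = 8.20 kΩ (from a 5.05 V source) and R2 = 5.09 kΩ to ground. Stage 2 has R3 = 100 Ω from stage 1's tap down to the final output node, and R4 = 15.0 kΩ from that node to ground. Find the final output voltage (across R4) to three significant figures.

V_out ≈ 1.59 V

Stage 2 presents R3+R4 = 15100 Ω as a load on stage 1's tap.
Stage 1's lower leg becomes R2‖(R3+R4) = 3807 Ω, so V_mid = 5.05 × 3807/12010 = 1.601 V.
Stage 2 is itself unloaded: V_out = V_mid × R4/(R3+R4) = 1.601 × 15000/15100 = 1.59 V.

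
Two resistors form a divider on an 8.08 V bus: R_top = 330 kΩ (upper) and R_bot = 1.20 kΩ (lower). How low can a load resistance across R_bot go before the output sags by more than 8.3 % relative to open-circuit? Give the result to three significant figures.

R_L(min) ≈ 13.2 kΩ

Output resistance R_th = R_top‖R_bot = (330 × 1.20)/331.2 = 1.196 kΩ.
The fractional drop is R_th/(R_th + R_L); requiring this ≤ 0.0830 gives R_L ≥ R_th(1/0.0830 − 1) = 1.196 × 11.05 = 13.2 kΩ.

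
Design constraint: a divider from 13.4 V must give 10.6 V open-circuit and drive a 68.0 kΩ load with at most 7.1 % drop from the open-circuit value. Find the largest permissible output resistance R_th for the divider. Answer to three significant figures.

R_th ≤ 5.20 kΩ

Loading drop = R_th/(R_th + R_L) ≤ 0.0710, so R_th ≤ R_L · ε/(1−ε) = 68.0 kΩ × 0.0710/0.9290 = 5.20 kΩ.
(Any R1, R2 with R2/(R1+R2) = 0.791 and R1‖R2 ≤ 5.20 kΩ will meet the spec.)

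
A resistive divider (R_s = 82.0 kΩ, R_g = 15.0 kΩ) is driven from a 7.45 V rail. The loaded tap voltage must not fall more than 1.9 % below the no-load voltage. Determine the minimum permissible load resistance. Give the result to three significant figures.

R_L(min) ≈ 655 kΩ

Output resistance R_th = R_s‖R_g = (82.0 × 15.0)/97.00 = 12.68 kΩ.
The fractional drop is R_th/(R_th + R_L); requiring this ≤ 0.0190 gives R_L ≥ R_th(1/0.0190 − 1) = 12.68 × 51.63 = 655 kΩ.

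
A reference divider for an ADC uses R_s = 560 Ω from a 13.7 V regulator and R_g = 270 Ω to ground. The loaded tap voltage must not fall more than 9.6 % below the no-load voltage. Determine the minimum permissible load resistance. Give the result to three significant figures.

R_L(min) ≈ 1.72 kΩ

Output resistance R_th = R_s‖R_g = (560 × 270)/830.0 = 182.2 Ω.
The fractional drop is R_th/(R_th + R_L); requiring this ≤ 0.0960 gives R_L ≥ R_th(1/0.0960 − 1) = 182.2 × 9.417 = 1.72 kΩ.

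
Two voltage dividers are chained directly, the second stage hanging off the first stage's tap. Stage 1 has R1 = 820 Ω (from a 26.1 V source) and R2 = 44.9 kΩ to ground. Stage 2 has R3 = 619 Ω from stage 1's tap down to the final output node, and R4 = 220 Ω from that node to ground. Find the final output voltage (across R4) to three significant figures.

V_out ≈ 3.43 V

Stage 2 presents R3+R4 = 839.0 Ω as a load on stage 1's tap.
Stage 1's lower leg becomes R2‖(R3+R4) = 823.6 Ω, so V_mid = 26.1 × 823.6/1644 = 13.08 V.
Stage 2 is itself unloaded: V_out = V_mid × R4/(R3+R4) = 13.08 × 220/839.0 = 3.43 V.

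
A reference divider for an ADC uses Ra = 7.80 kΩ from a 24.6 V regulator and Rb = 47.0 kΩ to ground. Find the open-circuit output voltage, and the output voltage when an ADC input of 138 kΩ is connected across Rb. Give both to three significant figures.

Unloaded: 21.1 V; loaded: 20.1 V

Open-circuit: V = 24.6 × 47.0/(7.80 + 47.0) = 21.1 V.
With the load, Rb becomes Rb‖R_L = 35.06 kΩ, so V = 24.6 × 35.06/42.86 = 20.1 V.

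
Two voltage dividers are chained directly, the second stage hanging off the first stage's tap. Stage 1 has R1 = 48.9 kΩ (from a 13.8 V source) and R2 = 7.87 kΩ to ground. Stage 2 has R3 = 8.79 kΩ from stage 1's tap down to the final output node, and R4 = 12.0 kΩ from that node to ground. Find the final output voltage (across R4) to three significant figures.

V_out ≈ 0.833 V

Stage 2 presents R3+R4 = 20.79 kΩ as a load on stage 1's tap.
Stage 1's lower leg becomes R2‖(R3+R4) = 5.709 kΩ, so V_mid = 13.8 × 5.709/54.61 = 1.443 V.
Stage 2 is itself unloaded: V_out = V_mid × R4/(R3+R4) = 1.443 × 12.0/20.79 = 0.833 V.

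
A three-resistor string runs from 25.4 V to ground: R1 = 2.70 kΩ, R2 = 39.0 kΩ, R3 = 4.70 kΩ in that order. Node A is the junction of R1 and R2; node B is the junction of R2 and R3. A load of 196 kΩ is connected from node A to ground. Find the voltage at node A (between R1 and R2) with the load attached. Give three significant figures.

Below node A the series string R2+R3 = 43.70 kΩ sits in parallel with the 196 kΩ load: 35.73 kΩ.
V_A = 25.4 × 35.73/(2.70 + 35.73) = 23.6 V.

V ≈ 23.6 V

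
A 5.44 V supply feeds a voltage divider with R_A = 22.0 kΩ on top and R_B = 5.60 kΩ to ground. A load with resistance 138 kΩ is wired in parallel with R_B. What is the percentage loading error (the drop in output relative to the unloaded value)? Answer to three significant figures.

3.13 %

The divider's output (Thévenin) resistance is R_A‖R_B = 4.464 kΩ.
Fractional drop under load = R_th/(R_th + R_L) = 4.464 / (4.464 + 138) = 0.03133.
So the output falls by 3.13 %.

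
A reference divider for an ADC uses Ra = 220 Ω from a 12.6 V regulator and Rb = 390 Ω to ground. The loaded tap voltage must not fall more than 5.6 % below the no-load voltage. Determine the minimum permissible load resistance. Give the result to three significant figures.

Output resistance R_th = Ra‖Rb = (220 × 390)/610.0 = 140.7 Ω.
The fractional drop is R_th/(R_th + R_L); requiring this ≤ 0.0560 gives R_L ≥ R_th(1/0.0560 − 1) = 140.7 × 16.86 = 2.37 kΩ.

R_L(min) ≈ 2.37 kΩ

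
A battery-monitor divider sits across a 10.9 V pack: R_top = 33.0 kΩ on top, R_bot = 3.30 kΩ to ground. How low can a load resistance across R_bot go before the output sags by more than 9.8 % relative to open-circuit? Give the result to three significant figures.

Output resistance R_th = R_top‖R_bot = (33.0 × 3.30)/36.30 = 3.000 kΩ.
The fractional drop is R_th/(R_th + R_L); requiring this ≤ 0.0980 gives R_L ≥ R_th(1/0.0980 − 1) = 3.000 × 9.204 = 27.6 kΩ.

R_L(min) ≈ 27.6 kΩ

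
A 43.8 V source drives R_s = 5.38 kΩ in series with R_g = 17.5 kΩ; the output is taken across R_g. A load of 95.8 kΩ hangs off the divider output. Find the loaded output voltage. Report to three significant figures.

The load sits in parallel with R_g: R_g‖R_L = (17.5 × 95.8) / (17.5 + 95.8) = 14.80 kΩ.
V_out = 43.8 × 14.80 / (5.38 + 14.80) = 43.8 × 14.80/20.18 = 32.1 V.

V_out ≈ 32.1 V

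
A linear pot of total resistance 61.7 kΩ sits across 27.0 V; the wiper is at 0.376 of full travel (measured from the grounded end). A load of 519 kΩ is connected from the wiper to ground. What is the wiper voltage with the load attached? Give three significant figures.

The wiper splits the pot into (1−α)R = 38.50 kΩ above and αR = 23.20 kΩ below.
Lower section ‖ load = 22.21 kΩ.
V_wiper = 27.0 × 22.21/(38.50 + 22.21) = 9.88 V.

V ≈ 9.88 V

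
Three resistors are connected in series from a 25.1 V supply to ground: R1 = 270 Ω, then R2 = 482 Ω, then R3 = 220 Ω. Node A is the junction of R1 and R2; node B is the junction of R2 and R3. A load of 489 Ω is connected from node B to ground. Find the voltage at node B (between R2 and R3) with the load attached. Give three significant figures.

V ≈ 4.21 V

At node B, R3 is in parallel with the load: R3‖R_L = 151.7 Ω.
Below node A the resistance is R2 + (R3‖R_L) = 633.7 Ω, so V_A = 25.1 × 633.7/903.7 = 17.60 V.
Then V_B = V_A × (R3‖R_L)/(R2 + R3‖R_L) = 17.60 × 151.7/633.7 = 4.21 V.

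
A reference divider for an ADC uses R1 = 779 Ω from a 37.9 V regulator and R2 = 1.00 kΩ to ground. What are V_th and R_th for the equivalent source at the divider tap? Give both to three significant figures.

V_th is the open-circuit tap voltage: 37.9 × 1000/(779 + 1000) = 21.3 V.
With the supply zeroed, R1 and R2 appear in parallel from the tap: R_th = R1‖R2 = (779 × 1000)/1779 = 438 Ω.

V_th = 21.3 V, R_th = 438 Ω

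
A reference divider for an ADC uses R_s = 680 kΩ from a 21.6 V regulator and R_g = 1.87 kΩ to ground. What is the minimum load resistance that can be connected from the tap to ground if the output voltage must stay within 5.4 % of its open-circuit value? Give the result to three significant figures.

R_L(min) ≈ 32.7 kΩ

Output resistance R_th = R_s‖R_g = (680 × 1.87)/681.9 = 1.865 kΩ.
The fractional drop is R_th/(R_th + R_L); requiring this ≤ 0.0540 gives R_L ≥ R_th(1/0.0540 − 1) = 1.865 × 17.52 = 32.7 kΩ.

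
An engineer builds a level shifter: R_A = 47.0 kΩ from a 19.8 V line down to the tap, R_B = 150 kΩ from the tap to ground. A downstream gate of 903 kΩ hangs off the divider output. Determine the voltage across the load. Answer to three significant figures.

The load sits in parallel with R_B: R_B‖R_L = (150 × 903) / (150 + 903) = 128.6 kΩ.
V_out = 19.8 × 128.6 / (47.0 + 128.6) = 19.8 × 128.6/175.6 = 14.5 V.
(Unloaded it would have been 15.1 V.)

V_out ≈ 14.5 V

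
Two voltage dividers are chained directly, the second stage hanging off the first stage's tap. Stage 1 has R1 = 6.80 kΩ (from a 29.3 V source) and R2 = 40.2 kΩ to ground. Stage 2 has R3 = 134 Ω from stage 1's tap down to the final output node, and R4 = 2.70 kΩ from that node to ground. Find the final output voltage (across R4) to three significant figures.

Stage 2 presents R3+R4 = 2834 Ω as a load on stage 1's tap.
Stage 1's lower leg becomes R2‖(R3+R4) = 2647 Ω, so V_mid = 29.3 × 2647/9447 = 8.211 V.
Stage 2 is itself unloaded: V_out = V_mid × R4/(R3+R4) = 8.211 × 2700/2834 = 7.82 V.

V_out ≈ 7.82 V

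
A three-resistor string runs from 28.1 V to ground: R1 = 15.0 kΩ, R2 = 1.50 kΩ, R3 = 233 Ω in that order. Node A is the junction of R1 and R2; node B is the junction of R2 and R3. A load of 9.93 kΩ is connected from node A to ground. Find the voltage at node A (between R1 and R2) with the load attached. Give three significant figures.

Below node A the series string R2+R3 = 1733 Ω sits in parallel with the 9930 Ω load: 1475 Ω.
V_A = 28.1 × 1475/(15000 + 1475) = 2.52 V.

V ≈ 2.52 V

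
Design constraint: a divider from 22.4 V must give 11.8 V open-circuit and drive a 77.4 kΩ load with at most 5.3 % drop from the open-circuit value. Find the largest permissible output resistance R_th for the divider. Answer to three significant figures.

R_th ≤ 4.33 kΩ

Loading drop = R_th/(R_th + R_L) ≤ 0.0530, so R_th ≤ R_L · ε/(1−ε) = 77.4 kΩ × 0.0530/0.9470 = 4.33 kΩ.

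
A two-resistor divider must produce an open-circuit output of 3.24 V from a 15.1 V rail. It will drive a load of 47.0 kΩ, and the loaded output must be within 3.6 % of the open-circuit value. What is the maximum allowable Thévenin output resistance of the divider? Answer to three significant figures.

Loading drop = R_th/(R_th + R_L) ≤ 0.0360, so R_th ≤ R_L · ε/(1−ε) = 47.0 kΩ × 0.0360/0.9640 = 1.76 kΩ.

R_th ≤ 1.76 kΩ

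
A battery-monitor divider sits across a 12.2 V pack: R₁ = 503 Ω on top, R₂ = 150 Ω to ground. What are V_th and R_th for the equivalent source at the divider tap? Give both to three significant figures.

V_th = 2.80 V, R_th = 116 Ω

V_th is the open-circuit tap voltage: 12.2 × 150/(503 + 150) = 2.80 V.
With the supply zeroed, R₁ and R₂ appear in parallel from the tap: R_th = R₁‖R₂ = (503 × 150)/653.0 = 116 Ω.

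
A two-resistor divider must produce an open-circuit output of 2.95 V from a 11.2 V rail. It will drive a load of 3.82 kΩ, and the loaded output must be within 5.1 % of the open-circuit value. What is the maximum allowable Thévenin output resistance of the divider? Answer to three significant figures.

R_th ≤ 205 Ω

Loading drop = R_th/(R_th + R_L) ≤ 0.0510, so R_th ≤ R_L · ε/(1−ε) = 3.82 kΩ × 0.0510/0.9490 = 205 Ω.
(Any R1, R2 with R2/(R1+R2) = 0.263 and R1‖R2 ≤ 205 Ω will meet the spec.)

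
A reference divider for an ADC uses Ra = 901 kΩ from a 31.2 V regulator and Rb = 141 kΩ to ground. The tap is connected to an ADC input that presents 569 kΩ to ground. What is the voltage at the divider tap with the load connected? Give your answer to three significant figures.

V_out ≈ 3.48 V

The load sits in parallel with Rb: Rb‖R_L = (141 × 569) / (141 + 569) = 113.0 kΩ.
V_out = 31.2 × 113.0 / (901 + 113.0) = 31.2 × 113.0/1014 = 3.48 V.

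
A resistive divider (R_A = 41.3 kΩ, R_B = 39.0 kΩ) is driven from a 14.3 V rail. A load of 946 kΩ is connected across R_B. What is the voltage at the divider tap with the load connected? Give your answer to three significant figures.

The load sits in parallel with R_B: R_B‖R_L = (39.0 × 946) / (39.0 + 946) = 37.46 kΩ.
V_out = 14.3 × 37.46 / (41.3 + 37.46) = 14.3 × 37.46/78.76 = 6.80 V.
(Unloaded it would have been 6.95 V.)

V_out ≈ 6.80 V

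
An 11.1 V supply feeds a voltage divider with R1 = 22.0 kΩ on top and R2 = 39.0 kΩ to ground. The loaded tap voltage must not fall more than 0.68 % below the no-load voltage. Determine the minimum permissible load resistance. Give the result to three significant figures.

R_L(min) ≈ 2.05 MΩ

Output resistance R_th = R1‖R2 = (22.0 × 39.0)/61.00 = 14.07 kΩ.
The fractional drop is R_th/(R_th + R_L); requiring this ≤ 0.00680 gives R_L ≥ R_th(1/0.00680 − 1) = 14.07 × 146.1 = 2.05 MΩ.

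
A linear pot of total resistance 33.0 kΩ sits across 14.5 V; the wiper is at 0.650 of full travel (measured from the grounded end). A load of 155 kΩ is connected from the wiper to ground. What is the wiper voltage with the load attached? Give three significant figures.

The wiper splits the pot into (1−α)R = 11.55 kΩ above and αR = 21.45 kΩ below.
Lower section ‖ load = 18.84 kΩ.
V_wiper = 14.5 × 18.84/(11.55 + 18.84) = 8.99 V.

V ≈ 8.99 V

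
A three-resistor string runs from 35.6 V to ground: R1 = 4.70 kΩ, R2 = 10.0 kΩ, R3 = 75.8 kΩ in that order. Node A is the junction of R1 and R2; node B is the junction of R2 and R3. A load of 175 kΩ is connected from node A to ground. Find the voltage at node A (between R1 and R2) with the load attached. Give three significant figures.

Below node A the series string R2+R3 = 85.80 kΩ sits in parallel with the 175 kΩ load: 57.57 kΩ.
V_A = 35.6 × 57.57/(4.70 + 57.57) = 32.9 V.

V ≈ 32.9 V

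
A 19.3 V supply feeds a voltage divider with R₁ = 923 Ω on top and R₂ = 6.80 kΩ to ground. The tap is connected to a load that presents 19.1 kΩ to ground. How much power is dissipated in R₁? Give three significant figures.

Total resistance from the source is R₁ + (R₂‖R_L) = 5938 Ω, so I = 19.3/5938 Ω = 3.250 mA.
P = I²·R₁ = (3.250 mA)² × 923 Ω = 9.75 mW.

P ≈ 9.75 mW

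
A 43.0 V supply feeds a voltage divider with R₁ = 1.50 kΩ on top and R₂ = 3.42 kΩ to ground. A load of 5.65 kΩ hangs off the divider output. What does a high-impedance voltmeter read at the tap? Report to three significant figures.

V_out ≈ 25.2 V

The load sits in parallel with R₂: R₂‖R_L = (3.42 × 5.65) / (3.42 + 5.65) = 2.130 kΩ.
V_out = 43.0 × 2.130 / (1.50 + 2.130) = 43.0 × 2.130/3.630 = 25.2 V.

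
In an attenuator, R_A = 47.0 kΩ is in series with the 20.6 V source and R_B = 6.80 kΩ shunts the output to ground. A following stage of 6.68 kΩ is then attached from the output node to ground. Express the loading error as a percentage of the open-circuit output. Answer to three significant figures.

The divider's output (Thévenin) resistance is R_A‖R_B = 5.941 kΩ.
Fractional drop under load = R_th/(R_th + R_L) = 5.941 / (5.941 + 6.68) = 0.4707.
So the output falls by 47.1 %.

47.1 %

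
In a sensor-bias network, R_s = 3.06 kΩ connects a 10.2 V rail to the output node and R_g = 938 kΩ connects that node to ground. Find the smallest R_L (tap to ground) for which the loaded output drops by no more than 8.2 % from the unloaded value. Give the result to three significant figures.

R_L(min) ≈ 34.1 kΩ

Output resistance R_th = R_s‖R_g = (3.06 × 938)/941.1 = 3.050 kΩ.
The fractional drop is R_th/(R_th + R_L); requiring this ≤ 0.0820 gives R_L ≥ R_th(1/0.0820 − 1) = 3.050 × 11.20 = 34.1 kΩ.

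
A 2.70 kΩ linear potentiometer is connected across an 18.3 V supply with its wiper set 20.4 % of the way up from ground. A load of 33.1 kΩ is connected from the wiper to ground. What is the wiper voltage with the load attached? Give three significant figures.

V ≈ 3.68 V

The wiper splits the pot into (1−α)R = 2149 Ω above and αR = 550.8 Ω below.
Lower section ‖ load = 541.8 Ω.
V_wiper = 18.3 × 541.8/(2149 + 541.8) = 3.68 V.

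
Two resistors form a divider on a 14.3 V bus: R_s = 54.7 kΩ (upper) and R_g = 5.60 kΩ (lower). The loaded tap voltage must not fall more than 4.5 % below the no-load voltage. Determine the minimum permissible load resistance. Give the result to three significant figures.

R_L(min) ≈ 108 kΩ

Output resistance R_th = R_s‖R_g = (54.7 × 5.60)/60.30 = 5.080 kΩ.
The fractional drop is R_th/(R_th + R_L); requiring this ≤ 0.0450 gives R_L ≥ R_th(1/0.0450 − 1) = 5.080 × 21.22 = 108 kΩ.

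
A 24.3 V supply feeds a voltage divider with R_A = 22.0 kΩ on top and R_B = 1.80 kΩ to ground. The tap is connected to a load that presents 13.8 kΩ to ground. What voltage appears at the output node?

V_out ≈ 1.64 V

The load sits in parallel with R_B: R_B‖R_L = (1.80 × 13.8) / (1.80 + 13.8) = 1.592 kΩ.
V_out = 24.3 × 1.592 / (22.0 + 1.592) = 24.3 × 1.592/23.59 = 1.64 V.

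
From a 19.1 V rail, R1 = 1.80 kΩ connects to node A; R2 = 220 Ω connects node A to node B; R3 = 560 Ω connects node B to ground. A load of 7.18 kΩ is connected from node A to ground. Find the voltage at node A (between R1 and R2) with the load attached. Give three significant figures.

Below node A the series string R2+R3 = 780.0 Ω sits in parallel with the 7180 Ω load: 703.6 Ω.
V_A = 19.1 × 703.6/(1800 + 703.6) = 5.37 V.

V ≈ 5.37 V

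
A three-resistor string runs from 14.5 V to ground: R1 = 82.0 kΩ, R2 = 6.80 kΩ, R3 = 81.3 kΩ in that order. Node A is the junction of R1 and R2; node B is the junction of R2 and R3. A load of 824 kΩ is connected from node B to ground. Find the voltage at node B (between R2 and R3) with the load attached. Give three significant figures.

At node B, R3 is in parallel with the load: R3‖R_L = 74.00 kΩ.
Below node A the resistance is R2 + (R3‖R_L) = 80.80 kΩ, so V_A = 14.5 × 80.80/162.8 = 7.197 V.
Then V_B = V_A × (R3‖R_L)/(R2 + R3‖R_L) = 7.197 × 74.00/80.80 = 6.59 V.

V ≈ 6.59 V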